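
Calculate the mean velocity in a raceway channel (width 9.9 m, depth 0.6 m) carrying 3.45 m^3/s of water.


Cross-sectional area = W * d = 9.9 * 0.6 = 5.94 m^2
Velocity = Q / A = 3.45 / 5.94 = 0.580808 m/s

0.580808 m/s


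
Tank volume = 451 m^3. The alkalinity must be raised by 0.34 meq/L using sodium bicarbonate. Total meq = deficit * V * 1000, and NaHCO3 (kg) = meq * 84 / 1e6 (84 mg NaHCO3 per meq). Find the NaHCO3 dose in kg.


Tank volume in L = 451 m^3 * 1000 = 451000 L
Total meq required = 0.34 meq/L * 451000 L = 153340 meq
NaHCO3 mass = 153340 meq * 84 mg/meq / 1e6 = 12.8806 kg

12.8806 kg


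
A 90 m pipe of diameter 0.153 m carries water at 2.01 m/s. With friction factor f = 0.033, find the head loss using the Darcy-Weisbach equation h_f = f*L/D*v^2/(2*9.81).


v^2 = 2.01^2 = 4.0401 m^2/s^2
L/D = 90/0.153 = 588.23529
h_f = f*(L/D)*v^2/(2g) = 0.033 * 588.23529 * 4.0401 / 19.62 = 3.99722 m

3.99722 m


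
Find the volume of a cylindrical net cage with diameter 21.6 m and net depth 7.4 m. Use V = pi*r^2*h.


r = d/2 = 21.6/2 = 10.8 m
Base area = pi*r^2 = pi*10.8^2 = 366.43537 m^2
Volume = 366.43537 * 7.4 = 2711.62 m^3

2711.62 m^3


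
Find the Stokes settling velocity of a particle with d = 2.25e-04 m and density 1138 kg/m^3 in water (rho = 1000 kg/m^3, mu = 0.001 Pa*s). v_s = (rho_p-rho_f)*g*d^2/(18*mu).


Density difference: rho_p - rho_f = 1138 - 1000 = 138 kg/m^3
d^2 = (2.25e-04)^2 = 5.0625e-08 m^2
Numerator = (rho_p - rho_f) * g * d^2 = 138 * 9.81 * 5.0625e-08 = 6.8535112e-05
Denominator = 18 * mu = 18 * 0.001 = 0.018
v_s = 6.8535112e-05 / 0.018 = 0.00380751 m/s
Check: Re = rho_f * v_s * d / mu = 1000 * 0.00380751 * 2.25e-04 / 0.001 = 0.857 < 1, so Stokes' law applies.

0.00380751 m/s


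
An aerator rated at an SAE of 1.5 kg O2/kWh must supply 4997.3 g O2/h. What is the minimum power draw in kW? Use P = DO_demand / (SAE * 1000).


SAE in g O2/kWh = 1.5 * 1000 = 1500 g/kWh
P = DO_demand / SAE_g = 4997.3 / 1500 = 3.33153 kW

3.33153 kW


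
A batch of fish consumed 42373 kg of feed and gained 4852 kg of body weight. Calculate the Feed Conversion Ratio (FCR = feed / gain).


FCR = feed consumed / weight gained
FCR = 42373 kg / 4852 kg = 8.7331

8.7331


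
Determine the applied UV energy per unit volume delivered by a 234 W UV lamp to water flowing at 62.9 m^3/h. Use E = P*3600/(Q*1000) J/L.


Energy delivered per hour = 234 W * 3600 s = 842400 J/h
Volume treated per hour = 62.9 m^3/h * 1000 = 62900 L/h
dose = 842400 / 62900 = 13.3927 J/L

13.3927 J/L


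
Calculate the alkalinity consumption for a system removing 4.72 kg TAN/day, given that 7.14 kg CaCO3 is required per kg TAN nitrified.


Alkalinity factor: 7.14 kg CaCO3 consumed per kg TAN nitrified
alk = 4.72 kg TAN * 7.14 = 33.7008 kg CaCO3/day

33.7008 kg CaCO3/day


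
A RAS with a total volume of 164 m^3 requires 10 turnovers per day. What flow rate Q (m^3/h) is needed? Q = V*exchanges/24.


Daily recirculation volume = 164 m^3 * 10 = 1640 m^3/day
Flow rate Q = daily volume / 24 h = 1640 / 24 = 68.3333 m^3/h

68.3333 m^3/h


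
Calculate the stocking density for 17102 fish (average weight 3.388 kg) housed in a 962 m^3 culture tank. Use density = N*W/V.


Total biomass = 17102 fish * 3.388 kg = 57941.576 kg
Density = total biomass / volume = 57941.576 / 962 = 60.2303 kg/m^3

60.2303 kg/m^3


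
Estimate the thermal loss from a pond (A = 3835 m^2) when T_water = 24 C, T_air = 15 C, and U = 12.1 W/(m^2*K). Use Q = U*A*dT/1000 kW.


Temperature difference dT = 24 - 15 = 9 K
Heat loss (W) = U * A * dT = 12.1 * 3835 * 9 = 417631.5 W
Convert to kW: 417631.5 / 1000 = 417.6315 kW

417.6315 kW


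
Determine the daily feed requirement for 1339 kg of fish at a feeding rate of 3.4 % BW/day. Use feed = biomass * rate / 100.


Feeding rate fraction = 3.4% / 100 = 0.034
Daily feed = 1339 kg * 0.034 = 45.526 kg/day

45.526 kg/day


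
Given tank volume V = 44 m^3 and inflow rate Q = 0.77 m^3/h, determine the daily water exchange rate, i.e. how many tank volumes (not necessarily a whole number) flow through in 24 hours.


Daily flow volume = 0.77 m^3/h * 24 h = 18.48 m^3/day
Exchanges = daily flow / tank volume = 18.48 / 44 = 0.42 exchanges/day

0.42 exchanges/day


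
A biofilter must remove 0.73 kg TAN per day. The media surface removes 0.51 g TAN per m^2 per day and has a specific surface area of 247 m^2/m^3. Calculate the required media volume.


A = 0.73*1000 / 0.51 = 1431.3725 m^2
V = 1431.3725 / 247 = 5.79503

5.79503 m^3


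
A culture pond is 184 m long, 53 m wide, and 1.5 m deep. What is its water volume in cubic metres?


Base area = L * W = 184 * 53 = 9752 m^2
Volume = area * depth = 9752 * 1.5 = 14628 m^3

14628 m^3


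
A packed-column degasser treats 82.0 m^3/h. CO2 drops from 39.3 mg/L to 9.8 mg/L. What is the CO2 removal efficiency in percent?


CO2_out / CO2_in = 9.8 / 39.3 = 0.24936387
Fraction remaining = 0.24936387
efficiency = (1 - 0.24936387) * 100 = 75.0636 %

75.0636 %


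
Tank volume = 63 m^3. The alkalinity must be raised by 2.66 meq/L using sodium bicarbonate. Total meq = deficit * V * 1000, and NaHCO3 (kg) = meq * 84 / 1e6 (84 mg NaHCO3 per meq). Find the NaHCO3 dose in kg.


Tank volume in L = 63 m^3 * 1000 = 63000 L
Total meq required = 2.66 meq/L * 63000 L = 167580 meq
NaHCO3 mass = 167580 meq * 84 mg/meq / 1e6 = 14.0767 kg

14.0767 kg


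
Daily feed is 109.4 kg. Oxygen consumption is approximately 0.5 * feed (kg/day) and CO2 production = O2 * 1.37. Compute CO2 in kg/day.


O2 = 109.4 * 0.5 = 54.7
CO2 = 54.7 * 1.37 = 74.939

74.939 kg/day


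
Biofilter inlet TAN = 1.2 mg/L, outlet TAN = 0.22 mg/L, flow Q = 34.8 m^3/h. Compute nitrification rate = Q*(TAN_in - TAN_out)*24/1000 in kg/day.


Concentration drop: TAN_in - TAN_out = 1.2 - 0.22 = 0.98 mg/L
Hourly TAN removed = Q * dTAN = 34.8 m^3/h * 0.98 mg/L = 34.104 g/h  (m^3/h * mg/L = g/h)
Daily TAN removed = 34.104 * 24 = 818.496 g/day
Convert to kg/day: 818.496 / 1000 = 0.818496 kg/day

0.818496 kg/day


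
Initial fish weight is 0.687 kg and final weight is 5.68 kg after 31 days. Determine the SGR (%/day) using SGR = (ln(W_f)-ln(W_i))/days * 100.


ln(W_f) = ln(5.68) = 1.7369512
ln(W_i) = ln(0.687) = -0.37542099
ln(W_f) - ln(W_i) = 1.7369512 - -0.37542099 = 2.1123722
SGR = 2.1123722 / 31 * 100 = 6.8141 %/day

6.8141 %/day


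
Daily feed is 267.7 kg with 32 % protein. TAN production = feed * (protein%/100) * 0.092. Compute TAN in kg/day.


Protein in feed = 267.7 * 32/100 = 85.664 kg/day
TAN = protein * 0.092 = 85.664 * 0.092 = 7.881088 kg/day

7.881088 kg/day


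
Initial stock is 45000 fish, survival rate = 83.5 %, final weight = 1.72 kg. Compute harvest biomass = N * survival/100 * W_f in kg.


Survivors = 45000 * 83.5/100 = 37575 fish
Harvest biomass = survivors * W_f = 37575 * 1.72 = 64629 kg

64629 kg


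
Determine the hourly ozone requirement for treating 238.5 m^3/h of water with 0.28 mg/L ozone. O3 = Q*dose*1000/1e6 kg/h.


O3 demand (mg/h) = Q * dose * 1000 = 238.5 * 0.28 * 1000 = 66780 mg/h
Convert mg to kg: 66780 / 1e6 = 0.06678 kg/h

0.06678 kg/h


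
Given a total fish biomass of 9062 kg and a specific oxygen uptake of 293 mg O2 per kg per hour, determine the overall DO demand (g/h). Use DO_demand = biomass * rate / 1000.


Total O2 consumption (mg/h) = 9062 kg * 293 mg/(kg*h) = 2655166 mg/h
Convert to g/h: 2655166 / 1000 = 2655.166 g/h

2655.166 g/h


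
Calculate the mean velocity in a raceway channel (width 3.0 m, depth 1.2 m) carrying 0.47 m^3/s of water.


Cross-sectional area = W * d = 3.0 * 1.2 = 3.6 m^2
Velocity = Q / A = 0.47 / 3.6 = 0.130556 m/s

0.130556 m/s


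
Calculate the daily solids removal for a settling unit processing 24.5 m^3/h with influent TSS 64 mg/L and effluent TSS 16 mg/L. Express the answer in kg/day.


Concentration drop: TSS_in - TSS_out = 64 - 16 = 48 mg/L
Hourly solids removed = Q * dTSS = 24.5 m^3/h * 48 mg/L = 1176 g/h  (m^3/h * mg/L = g/h)
Daily solids removed = 1176 * 24 = 28224 g/day
Convert g to kg: 28224 / 1000 = 28.224 kg/day

28.224 kg/day


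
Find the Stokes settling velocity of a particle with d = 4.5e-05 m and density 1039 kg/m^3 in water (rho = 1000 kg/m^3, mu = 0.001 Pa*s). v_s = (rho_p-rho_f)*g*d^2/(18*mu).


Density difference: rho_p - rho_f = 1039 - 1000 = 39 kg/m^3
d^2 = (4.5e-05)^2 = 2.025e-09 m^2
Numerator = (rho_p - rho_f) * g * d^2 = 39 * 9.81 * 2.025e-09 = 7.7474475e-07
Denominator = 18 * mu = 18 * 0.001 = 0.018
v_s = 7.7474475e-07 / 0.018 = 4.30414e-05 m/s
Check: Re = rho_f * v_s * d / mu = 1000 * 4.30414e-05 * 4.5e-05 / 0.001 = 0.00194 < 1, so Stokes' law applies.

4.30414e-05 m/s


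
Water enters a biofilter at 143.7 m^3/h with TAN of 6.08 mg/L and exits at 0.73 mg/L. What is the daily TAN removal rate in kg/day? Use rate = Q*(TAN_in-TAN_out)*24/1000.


Concentration drop: TAN_in - TAN_out = 6.08 - 0.73 = 5.35 mg/L
Hourly TAN removed = Q * dTAN = 143.7 m^3/h * 5.35 mg/L = 768.795 g/h  (m^3/h * mg/L = g/h)
Daily TAN removed = 768.795 * 24 = 18451.08 g/day
Convert to kg/day: 18451.08 / 1000 = 18.45108 kg/day

18.45108 kg/day


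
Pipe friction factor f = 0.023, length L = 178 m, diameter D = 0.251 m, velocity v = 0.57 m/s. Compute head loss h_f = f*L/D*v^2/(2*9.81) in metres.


v^2 = 0.57^2 = 0.3249 m^2/s^2
L/D = 178/0.251 = 709.16335
h_f = f*(L/D)*v^2/(2g) = 0.023 * 709.16335 * 0.3249 / 19.62 = 0.2701 m

0.2701 m


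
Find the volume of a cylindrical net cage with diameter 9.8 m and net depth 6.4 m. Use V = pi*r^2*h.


r = d/2 = 9.8/2 = 4.9 m
Base area = pi*r^2 = pi*4.9^2 = 75.42964 m^2
Volume = 75.42964 * 6.4 = 482.75 m^3

482.75 m^3


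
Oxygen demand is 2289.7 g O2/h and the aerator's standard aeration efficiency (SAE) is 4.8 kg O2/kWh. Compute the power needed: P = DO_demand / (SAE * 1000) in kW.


SAE in g O2/kWh = 4.8 * 1000 = 4800 g/kWh
P = DO_demand / SAE_g = 2289.7 / 4800 = 0.477021 kW

0.477021 kW


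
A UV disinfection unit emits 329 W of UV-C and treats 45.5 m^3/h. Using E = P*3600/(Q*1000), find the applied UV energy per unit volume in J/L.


Energy delivered per hour = 329 W * 3600 s = 1184400 J/h
Volume treated per hour = 45.5 m^3/h * 1000 = 45500 L/h
dose = 1184400 / 45500 = 26.0308 J/L

26.0308 J/L


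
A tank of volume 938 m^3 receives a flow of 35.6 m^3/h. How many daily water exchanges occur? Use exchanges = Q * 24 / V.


Daily flow volume = 35.6 m^3/h * 24 h = 854.4 m^3/day
Exchanges = daily flow / tank volume = 854.4 / 938 = 0.910874 exchanges/day

0.910874 exchanges/day


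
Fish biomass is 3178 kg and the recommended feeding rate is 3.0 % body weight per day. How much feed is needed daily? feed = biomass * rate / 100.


Feeding rate fraction = 3.0% / 100 = 0.03
Daily feed = 3178 kg * 0.03 = 95.34 kg/day

95.34 kg/day


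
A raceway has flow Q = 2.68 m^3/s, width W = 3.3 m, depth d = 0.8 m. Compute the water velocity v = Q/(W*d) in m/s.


Cross-sectional area = W * d = 3.3 * 0.8 = 2.64 m^2
Velocity = Q / A = 2.68 / 2.64 = 1.01515 m/s

1.01515 m/s


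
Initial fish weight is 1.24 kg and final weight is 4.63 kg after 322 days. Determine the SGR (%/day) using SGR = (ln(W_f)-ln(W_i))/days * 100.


ln(W_f) = ln(4.63) = 1.5325569
ln(W_i) = ln(1.24) = 0.21511138
ln(W_f) - ln(W_i) = 1.5325569 - 0.21511138 = 1.3174455
SGR = 1.3174455 / 322 * 100 = 0.409145 %/day

0.409145 %/day


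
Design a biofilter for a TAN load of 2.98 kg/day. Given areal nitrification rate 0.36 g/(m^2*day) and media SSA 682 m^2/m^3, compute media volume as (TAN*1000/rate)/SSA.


A = 2.98*1000 / 0.36 = 8277.7778 m^2
V = 8277.7778 / 682 = 12.1375

12.1375 m^3


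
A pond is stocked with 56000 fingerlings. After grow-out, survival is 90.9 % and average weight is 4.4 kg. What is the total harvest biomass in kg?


Survivors = 56000 * 90.9/100 = 50904 fish
Harvest biomass = survivors * W_f = 50904 * 4.4 = 223977.6 kg

223977.6 kg


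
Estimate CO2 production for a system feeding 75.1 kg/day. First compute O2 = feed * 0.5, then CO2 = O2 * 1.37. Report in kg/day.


O2 = 75.1 * 0.5 = 37.55
CO2 = 37.55 * 1.37 = 51.4435

51.4435 kg/day


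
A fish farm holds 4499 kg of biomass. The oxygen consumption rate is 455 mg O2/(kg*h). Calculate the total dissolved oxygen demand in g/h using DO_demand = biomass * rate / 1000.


Total O2 consumption (mg/h) = 4499 kg * 455 mg/(kg*h) = 2047045 mg/h
Convert to g/h: 2047045 / 1000 = 2047.045 g/h

2047.045 g/h


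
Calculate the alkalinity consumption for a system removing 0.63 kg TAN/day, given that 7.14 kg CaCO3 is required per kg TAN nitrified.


Alkalinity factor: 7.14 kg CaCO3 consumed per kg TAN nitrified
alk = 0.63 kg TAN * 7.14 = 4.4982 kg CaCO3/day

4.4982 kg CaCO3/day


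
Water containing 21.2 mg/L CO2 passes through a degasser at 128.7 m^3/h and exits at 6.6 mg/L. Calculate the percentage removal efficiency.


CO2_out / CO2_in = 6.6 / 21.2 = 0.31132075
Fraction remaining = 0.31132075
efficiency = (1 - 0.31132075) * 100 = 68.8679 %

68.8679 %


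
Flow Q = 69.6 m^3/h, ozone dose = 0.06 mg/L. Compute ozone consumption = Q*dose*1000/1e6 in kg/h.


O3 demand (mg/h) = Q * dose * 1000 = 69.6 * 0.06 * 1000 = 4176 mg/h
Convert mg to kg: 4176 / 1e6 = 0.004176 kg/h

0.004176 kg/h


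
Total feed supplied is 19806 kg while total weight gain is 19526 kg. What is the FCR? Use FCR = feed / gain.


FCR = feed consumed / weight gained
FCR = 19806 kg / 19526 kg = 1.01434

1.01434


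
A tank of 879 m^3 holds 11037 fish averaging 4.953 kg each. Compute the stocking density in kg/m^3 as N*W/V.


Total biomass = 11037 fish * 4.953 kg = 54666.261 kg
Density = total biomass / volume = 54666.261 / 879 = 62.1914 kg/m^3

62.1914 kg/m^3


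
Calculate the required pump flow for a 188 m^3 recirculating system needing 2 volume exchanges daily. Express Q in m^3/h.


Daily recirculation volume = 188 m^3 * 2 = 376 m^3/day
Flow rate Q = daily volume / 24 h = 376 / 24 = 15.6667 m^3/h

15.6667 m^3/h


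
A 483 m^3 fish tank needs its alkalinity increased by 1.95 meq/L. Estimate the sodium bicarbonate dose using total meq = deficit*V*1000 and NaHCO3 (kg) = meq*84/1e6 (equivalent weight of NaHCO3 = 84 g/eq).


Tank volume in L = 483 m^3 * 1000 = 483000 L
Total meq required = 1.95 meq/L * 483000 L = 941850 meq
NaHCO3 mass = 941850 meq * 84 mg/meq / 1e6 = 79.1154 kg

79.1154 kg


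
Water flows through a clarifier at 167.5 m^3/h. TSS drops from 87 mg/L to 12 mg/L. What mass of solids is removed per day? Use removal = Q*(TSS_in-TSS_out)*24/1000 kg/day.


Concentration drop: TSS_in - TSS_out = 87 - 12 = 75 mg/L
Hourly solids removed = Q * dTSS = 167.5 m^3/h * 75 mg/L = 12562.5 g/h  (m^3/h * mg/L = g/h)
Daily solids removed = 12562.5 * 24 = 301500 g/day
Convert g to kg: 301500 / 1000 = 301.5 kg/day

301.5 kg/day


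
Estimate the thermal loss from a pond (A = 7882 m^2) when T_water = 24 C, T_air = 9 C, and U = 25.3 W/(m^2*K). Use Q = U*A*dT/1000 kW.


Temperature difference dT = 24 - 9 = 15 K
Heat loss (W) = U * A * dT = 25.3 * 7882 * 15 = 2991219 W
Convert to kW: 2991219 / 1000 = 2991.219 kW

2991.219 kW


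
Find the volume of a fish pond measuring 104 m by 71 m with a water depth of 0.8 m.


Base area = L * W = 104 * 71 = 7384 m^2
Volume = area * depth = 7384 * 0.8 = 5907.2 m^3

5907.2 m^3


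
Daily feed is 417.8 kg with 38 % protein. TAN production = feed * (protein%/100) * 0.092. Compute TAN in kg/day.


Protein in feed = 417.8 * 38/100 = 158.764 kg/day
TAN = protein * 0.092 = 158.764 * 0.092 = 14.606288 kg/day

14.606288 kg/day


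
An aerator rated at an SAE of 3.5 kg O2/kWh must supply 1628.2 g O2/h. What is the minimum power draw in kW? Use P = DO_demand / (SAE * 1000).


SAE in g O2/kWh = 3.5 * 1000 = 3500 g/kWh
P = DO_demand / SAE_g = 1628.2 / 3500 = 0.4652 kW

0.4652 kW


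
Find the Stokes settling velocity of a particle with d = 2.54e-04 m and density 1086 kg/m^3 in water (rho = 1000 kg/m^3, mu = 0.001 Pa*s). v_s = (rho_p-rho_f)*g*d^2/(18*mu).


Density difference: rho_p - rho_f = 1086 - 1000 = 86 kg/m^3
d^2 = (2.54e-04)^2 = 6.4516e-08 m^2
Numerator = (rho_p - rho_f) * g * d^2 = 86 * 9.81 * 6.4516e-08 = 5.4429569e-05
Denominator = 18 * mu = 18 * 0.001 = 0.018
v_s = 5.4429569e-05 / 0.018 = 0.00302386 m/s
Check: Re = rho_f * v_s * d / mu = 1000 * 0.00302386 * 2.54e-04 / 0.001 = 0.768 < 1, so Stokes' law applies.

0.00302386 m/s


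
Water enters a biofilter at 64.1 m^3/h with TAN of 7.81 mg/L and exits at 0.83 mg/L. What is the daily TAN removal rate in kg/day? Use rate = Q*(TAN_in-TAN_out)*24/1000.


Concentration drop: TAN_in - TAN_out = 7.81 - 0.83 = 6.98 mg/L
Hourly TAN removed = Q * dTAN = 64.1 m^3/h * 6.98 mg/L = 447.418 g/h  (m^3/h * mg/L = g/h)
Daily TAN removed = 447.418 * 24 = 10738.032 g/day
Convert to kg/day: 10738.032 / 1000 = 10.738032 kg/day

10.738032 kg/day


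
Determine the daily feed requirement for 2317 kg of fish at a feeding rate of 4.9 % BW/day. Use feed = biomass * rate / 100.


Feeding rate fraction = 4.9% / 100 = 0.049
Daily feed = 2317 kg * 0.049 = 113.533 kg/day

113.533 kg/day


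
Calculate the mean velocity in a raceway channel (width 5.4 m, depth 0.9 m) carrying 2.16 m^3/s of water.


Cross-sectional area = W * d = 5.4 * 0.9 = 4.86 m^2
Velocity = Q / A = 2.16 / 4.86 = 0.444444 m/s

0.444444 m/s


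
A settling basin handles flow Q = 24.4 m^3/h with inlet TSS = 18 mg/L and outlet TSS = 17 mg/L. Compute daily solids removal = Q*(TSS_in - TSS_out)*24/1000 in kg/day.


Concentration drop: TSS_in - TSS_out = 18 - 17 = 1 mg/L
Hourly solids removed = Q * dTSS = 24.4 m^3/h * 1 mg/L = 24.4 g/h  (m^3/h * mg/L = g/h)
Daily solids removed = 24.4 * 24 = 585.6 g/day
Convert g to kg: 585.6 / 1000 = 0.5856 kg/day

0.5856 kg/day


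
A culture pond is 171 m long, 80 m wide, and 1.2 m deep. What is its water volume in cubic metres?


Base area = L * W = 171 * 80 = 13680 m^2
Volume = area * depth = 13680 * 1.2 = 16416 m^3

16416 m^3


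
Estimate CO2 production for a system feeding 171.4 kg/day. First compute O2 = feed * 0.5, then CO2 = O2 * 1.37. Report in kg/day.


O2 = 171.4 * 0.5 = 85.7
CO2 = 85.7 * 1.37 = 117.409

117.409 kg/day


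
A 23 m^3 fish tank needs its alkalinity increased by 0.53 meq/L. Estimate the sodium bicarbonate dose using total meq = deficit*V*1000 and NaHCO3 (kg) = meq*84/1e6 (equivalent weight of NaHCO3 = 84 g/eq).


Tank volume in L = 23 m^3 * 1000 = 23000 L
Total meq required = 0.53 meq/L * 23000 L = 12190 meq
NaHCO3 mass = 12190 meq * 84 mg/meq / 1e6 = 1.02396 kg

1.02396 kg


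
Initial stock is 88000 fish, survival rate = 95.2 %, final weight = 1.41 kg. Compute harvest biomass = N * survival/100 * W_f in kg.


Survivors = 88000 * 95.2/100 = 83776 fish
Harvest biomass = survivors * W_f = 83776 * 1.41 = 118124.16 kg

118124.16 kg


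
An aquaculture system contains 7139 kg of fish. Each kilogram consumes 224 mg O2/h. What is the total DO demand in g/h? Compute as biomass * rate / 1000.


Total O2 consumption (mg/h) = 7139 kg * 224 mg/(kg*h) = 1599136 mg/h
Convert to g/h: 1599136 / 1000 = 1599.136 g/h

1599.136 g/h


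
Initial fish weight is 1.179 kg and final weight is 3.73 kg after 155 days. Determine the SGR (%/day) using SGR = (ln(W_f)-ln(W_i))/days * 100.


ln(W_f) = ln(3.73) = 1.3164082
ln(W_i) = ln(1.179) = 0.16466662
ln(W_f) - ln(W_i) = 1.3164082 - 0.16466662 = 1.1517416
SGR = 1.1517416 / 155 * 100 = 0.743059 %/day

0.743059 %/day


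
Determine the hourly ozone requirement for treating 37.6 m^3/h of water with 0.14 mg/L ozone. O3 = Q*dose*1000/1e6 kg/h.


O3 demand (mg/h) = Q * dose * 1000 = 37.6 * 0.14 * 1000 = 5264 mg/h
Convert mg to kg: 5264 / 1e6 = 0.005264 kg/h

0.005264 kg/h


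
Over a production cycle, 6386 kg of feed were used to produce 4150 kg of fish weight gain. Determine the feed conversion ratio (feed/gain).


FCR = feed consumed / weight gained
FCR = 6386 kg / 4150 kg = 1.5388

1.5388


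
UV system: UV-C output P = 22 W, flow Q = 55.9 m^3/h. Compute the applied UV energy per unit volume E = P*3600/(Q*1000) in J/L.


Energy delivered per hour = 22 W * 3600 s = 79200 J/h
Volume treated per hour = 55.9 m^3/h * 1000 = 55900 L/h
dose = 79200 / 55900 = 1.41682 J/L

1.41682 J/L


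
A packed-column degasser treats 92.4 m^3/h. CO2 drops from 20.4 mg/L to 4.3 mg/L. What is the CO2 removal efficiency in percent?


CO2_out / CO2_in = 4.3 / 20.4 = 0.21078431
Fraction remaining = 0.21078431
efficiency = (1 - 0.21078431) * 100 = 78.9216 %

78.9216 %


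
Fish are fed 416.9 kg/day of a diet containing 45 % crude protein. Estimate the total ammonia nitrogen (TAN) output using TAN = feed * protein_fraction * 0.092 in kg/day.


Protein in feed = 416.9 * 45/100 = 187.605 kg/day
TAN = protein * 0.092 = 187.605 * 0.092 = 17.25966 kg/day

17.25966 kg/day


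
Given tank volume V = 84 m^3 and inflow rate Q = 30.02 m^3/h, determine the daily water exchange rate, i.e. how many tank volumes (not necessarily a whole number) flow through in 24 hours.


Daily flow volume = 30.02 m^3/h * 24 h = 720.48 m^3/day
Exchanges = daily flow / tank volume = 720.48 / 84 = 8.57714 exchanges/day

8.57714 exchanges/day


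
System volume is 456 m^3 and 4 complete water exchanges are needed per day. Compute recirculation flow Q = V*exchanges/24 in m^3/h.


Daily recirculation volume = 456 m^3 * 4 = 1824 m^3/day
Flow rate Q = daily volume / 24 h = 1824 / 24 = 76 m^3/h

76 m^3/h


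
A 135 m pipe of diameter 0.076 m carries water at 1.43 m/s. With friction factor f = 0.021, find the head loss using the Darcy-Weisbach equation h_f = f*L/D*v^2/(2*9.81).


v^2 = 1.43^2 = 2.0449 m^2/s^2
L/D = 135/0.076 = 1776.3158
h_f = f*(L/D)*v^2/(2g) = 0.021 * 1776.3158 * 2.0449 / 19.62 = 3.88788 m

3.88788 m


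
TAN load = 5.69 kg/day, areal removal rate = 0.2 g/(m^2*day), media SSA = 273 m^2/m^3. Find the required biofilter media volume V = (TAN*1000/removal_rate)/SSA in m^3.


A = 5.69*1000 / 0.2 = 28450 m^2
V = 28450 / 273 = 104.212

104.212 m^3


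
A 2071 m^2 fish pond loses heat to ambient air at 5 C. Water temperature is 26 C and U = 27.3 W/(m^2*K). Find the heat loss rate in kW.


Temperature difference dT = 26 - 5 = 21 K
Heat loss (W) = U * A * dT = 27.3 * 2071 * 21 = 1187304.3 W
Convert to kW: 1187304.3 / 1000 = 1187.3043 kW

1187.3043 kW


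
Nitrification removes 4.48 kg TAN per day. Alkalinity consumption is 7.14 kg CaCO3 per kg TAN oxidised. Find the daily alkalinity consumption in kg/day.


Alkalinity factor: 7.14 kg CaCO3 consumed per kg TAN nitrified
alk = 4.48 kg TAN * 7.14 = 31.9872 kg CaCO3/day

31.9872 kg CaCO3/day


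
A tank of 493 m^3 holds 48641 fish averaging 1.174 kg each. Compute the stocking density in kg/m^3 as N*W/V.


Total biomass = 48641 fish * 1.174 kg = 57104.534 kg
Density = total biomass / volume = 57104.534 / 493 = 115.831 kg/m^3

115.831 kg/m^3


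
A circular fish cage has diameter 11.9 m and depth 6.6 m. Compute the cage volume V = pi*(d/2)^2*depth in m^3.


r = d/2 = 11.9/2 = 5.95 m
Base area = pi*r^2 = pi*5.95^2 = 111.22023 m^2
Volume = 111.22023 * 6.6 = 734.054 m^3

734.054 m^3


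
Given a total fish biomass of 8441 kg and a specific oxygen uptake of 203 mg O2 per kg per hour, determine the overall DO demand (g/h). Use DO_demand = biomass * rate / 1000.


Total O2 consumption (mg/h) = 8441 kg * 203 mg/(kg*h) = 1713523 mg/h
Convert to g/h: 1713523 / 1000 = 1713.523 g/h

1713.523 g/h


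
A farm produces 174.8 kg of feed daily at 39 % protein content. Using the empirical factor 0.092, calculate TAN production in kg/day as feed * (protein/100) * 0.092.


Protein in feed = 174.8 * 39/100 = 68.172 kg/day
TAN = protein * 0.092 = 68.172 * 0.092 = 6.271824 kg/day

6.271824 kg/day


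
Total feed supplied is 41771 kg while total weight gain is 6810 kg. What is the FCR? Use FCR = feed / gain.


FCR = feed consumed / weight gained
FCR = 41771 kg / 6810 kg = 6.13377

6.13377


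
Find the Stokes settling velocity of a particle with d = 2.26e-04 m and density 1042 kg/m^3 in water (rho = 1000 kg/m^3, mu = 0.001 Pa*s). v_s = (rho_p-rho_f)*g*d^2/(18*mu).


Density difference: rho_p - rho_f = 1042 - 1000 = 42 kg/m^3
d^2 = (2.26e-04)^2 = 5.1076e-08 m^2
Numerator = (rho_p - rho_f) * g * d^2 = 42 * 9.81 * 5.1076e-08 = 2.1044334e-05
Denominator = 18 * mu = 18 * 0.001 = 0.018
v_s = 2.1044334e-05 / 0.018 = 0.00116913 m/s
Check: Re = rho_f * v_s * d / mu = 1000 * 0.00116913 * 2.26e-04 / 0.001 = 0.264 < 1, so Stokes' law applies.

0.00116913 m/s


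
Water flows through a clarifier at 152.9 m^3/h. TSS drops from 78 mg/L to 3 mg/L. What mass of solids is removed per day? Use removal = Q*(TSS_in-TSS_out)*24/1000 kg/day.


Concentration drop: TSS_in - TSS_out = 78 - 3 = 75 mg/L
Hourly solids removed = Q * dTSS = 152.9 m^3/h * 75 mg/L = 11467.5 g/h  (m^3/h * mg/L = g/h)
Daily solids removed = 11467.5 * 24 = 275220 g/day
Convert g to kg: 275220 / 1000 = 275.22 kg/day

275.22 kg/day


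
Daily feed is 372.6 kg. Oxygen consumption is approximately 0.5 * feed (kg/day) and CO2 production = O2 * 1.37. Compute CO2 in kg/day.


O2 = 372.6 * 0.5 = 186.3
CO2 = 186.3 * 1.37 = 255.231

255.231 kg/day


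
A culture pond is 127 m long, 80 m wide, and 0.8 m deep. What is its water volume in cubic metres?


Base area = L * W = 127 * 80 = 10160 m^2
Volume = area * depth = 10160 * 0.8 = 8128 m^3

8128 m^3


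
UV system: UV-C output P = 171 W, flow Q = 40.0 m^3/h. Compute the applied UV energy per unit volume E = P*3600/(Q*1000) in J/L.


Energy delivered per hour = 171 W * 3600 s = 615600 J/h
Volume treated per hour = 40.0 m^3/h * 1000 = 40000 L/h
dose = 615600 / 40000 = 15.39 J/L

15.39 J/L


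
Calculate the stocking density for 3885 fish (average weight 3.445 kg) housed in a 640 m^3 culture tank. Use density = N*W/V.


Total biomass = 3885 fish * 3.445 kg = 13383.825 kg
Density = total biomass / volume = 13383.825 / 640 = 20.9122 kg/m^3

20.9122 kg/m^3


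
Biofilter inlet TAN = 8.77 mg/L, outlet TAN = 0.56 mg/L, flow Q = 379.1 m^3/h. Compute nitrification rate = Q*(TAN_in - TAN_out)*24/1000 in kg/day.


Concentration drop: TAN_in - TAN_out = 8.77 - 0.56 = 8.21 mg/L
Hourly TAN removed = Q * dTAN = 379.1 m^3/h * 8.21 mg/L = 3112.411 g/h  (m^3/h * mg/L = g/h)
Daily TAN removed = 3112.411 * 24 = 74697.864 g/day
Convert to kg/day: 74697.864 / 1000 = 74.697864 kg/day

74.697864 kg/day


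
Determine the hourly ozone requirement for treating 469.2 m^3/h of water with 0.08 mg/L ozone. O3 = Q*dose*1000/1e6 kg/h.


O3 demand (mg/h) = Q * dose * 1000 = 469.2 * 0.08 * 1000 = 37536 mg/h
Convert mg to kg: 37536 / 1e6 = 0.037536 kg/h

0.037536 kg/h


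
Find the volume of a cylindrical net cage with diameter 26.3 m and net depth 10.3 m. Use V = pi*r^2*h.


r = d/2 = 26.3/2 = 13.15 m
Base area = pi*r^2 = pi*13.15^2 = 543.25206 m^2
Volume = 543.25206 * 10.3 = 5595.5 m^3

5595.5 m^3


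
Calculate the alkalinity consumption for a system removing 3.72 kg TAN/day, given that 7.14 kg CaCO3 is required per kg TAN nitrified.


Alkalinity factor: 7.14 kg CaCO3 consumed per kg TAN nitrified
alk = 3.72 kg TAN * 7.14 = 26.5608 kg CaCO3/day

26.5608 kg CaCO3/day


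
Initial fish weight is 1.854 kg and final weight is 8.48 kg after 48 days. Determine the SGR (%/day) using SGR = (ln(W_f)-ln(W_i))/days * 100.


ln(W_f) = ln(8.48) = 2.1377104
ln(W_i) = ln(1.854) = 0.61734547
ln(W_f) - ln(W_i) = 2.1377104 - 0.61734547 = 1.5203649
SGR = 1.5203649 / 48 * 100 = 3.16743 %/day

3.16743 %/day


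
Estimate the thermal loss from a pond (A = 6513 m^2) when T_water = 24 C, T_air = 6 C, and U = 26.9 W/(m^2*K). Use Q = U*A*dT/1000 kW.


Temperature difference dT = 24 - 6 = 18 K
Heat loss (W) = U * A * dT = 26.9 * 6513 * 18 = 3153594.6 W
Convert to kW: 3153594.6 / 1000 = 3153.5946 kW

3153.5946 kW


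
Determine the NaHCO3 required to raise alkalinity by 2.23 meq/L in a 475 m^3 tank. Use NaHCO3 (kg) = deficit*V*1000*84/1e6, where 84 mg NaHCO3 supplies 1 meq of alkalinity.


Tank volume in L = 475 m^3 * 1000 = 475000 L
Total meq required = 2.23 meq/L * 475000 L = 1059250 meq
NaHCO3 mass = 1059250 meq * 84 mg/meq / 1e6 = 88.977 kg

88.977 kg


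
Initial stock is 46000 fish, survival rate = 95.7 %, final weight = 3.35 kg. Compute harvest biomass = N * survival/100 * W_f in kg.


Survivors = 46000 * 95.7/100 = 44022 fish
Harvest biomass = survivors * W_f = 44022 * 3.35 = 147473.7 kg

147473.7 kg


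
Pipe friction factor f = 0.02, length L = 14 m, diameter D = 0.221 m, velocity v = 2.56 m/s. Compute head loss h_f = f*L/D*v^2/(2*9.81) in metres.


v^2 = 2.56^2 = 6.5536 m^2/s^2
L/D = 14/0.221 = 63.348416
h_f = f*(L/D)*v^2/(2g) = 0.02 * 63.348416 * 6.5536 / 19.62 = 0.423201 m

0.423201 m


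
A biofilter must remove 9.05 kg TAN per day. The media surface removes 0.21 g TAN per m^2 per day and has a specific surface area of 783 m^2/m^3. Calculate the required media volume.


A = 9.05*1000 / 0.21 = 43095.238 m^2
V = 43095.238 / 783 = 55.0386

55.0386 m^3


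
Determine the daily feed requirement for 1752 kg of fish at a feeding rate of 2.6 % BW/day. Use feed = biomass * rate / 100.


Feeding rate fraction = 2.6% / 100 = 0.026
Daily feed = 1752 kg * 0.026 = 45.552 kg/day

45.552 kg/day


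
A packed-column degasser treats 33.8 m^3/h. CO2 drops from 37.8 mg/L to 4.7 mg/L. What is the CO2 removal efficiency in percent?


CO2_out / CO2_in = 4.7 / 37.8 = 0.12433862
Fraction remaining = 0.12433862
efficiency = (1 - 0.12433862) * 100 = 87.5661 %

87.5661 %


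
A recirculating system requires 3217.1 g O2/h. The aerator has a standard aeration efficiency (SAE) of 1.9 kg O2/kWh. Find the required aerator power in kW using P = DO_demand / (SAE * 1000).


SAE in g O2/kWh = 1.9 * 1000 = 1900 g/kWh
P = DO_demand / SAE_g = 3217.1 / 1900 = 1.69321 kW

1.69321 kW


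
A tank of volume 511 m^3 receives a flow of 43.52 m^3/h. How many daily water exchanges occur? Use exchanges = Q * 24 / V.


Daily flow volume = 43.52 m^3/h * 24 h = 1044.48 m^3/day
Exchanges = daily flow / tank volume = 1044.48 / 511 = 2.04399 exchanges/day

2.04399 exchanges/day


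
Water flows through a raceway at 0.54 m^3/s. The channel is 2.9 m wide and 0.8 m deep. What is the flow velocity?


Cross-sectional area = W * d = 2.9 * 0.8 = 2.32 m^2
Velocity = Q / A = 0.54 / 2.32 = 0.232759 m/s

0.232759 m/s


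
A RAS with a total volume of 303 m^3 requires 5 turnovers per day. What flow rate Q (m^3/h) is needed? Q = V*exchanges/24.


Daily recirculation volume = 303 m^3 * 5 = 1515 m^3/day
Flow rate Q = daily volume / 24 h = 1515 / 24 = 63.125 m^3/h

63.125 m^3/h


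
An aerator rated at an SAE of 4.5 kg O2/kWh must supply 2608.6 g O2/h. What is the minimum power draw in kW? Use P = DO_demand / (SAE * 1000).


SAE in g O2/kWh = 4.5 * 1000 = 4500 g/kWh
P = DO_demand / SAE_g = 2608.6 / 4500 = 0.579689 kW

0.579689 kW


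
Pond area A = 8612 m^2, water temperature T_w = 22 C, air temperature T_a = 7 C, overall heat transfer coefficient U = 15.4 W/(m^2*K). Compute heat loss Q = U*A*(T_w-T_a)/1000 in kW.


Temperature difference dT = 22 - 7 = 15 K
Heat loss (W) = U * A * dT = 15.4 * 8612 * 15 = 1989372 W
Convert to kW: 1989372 / 1000 = 1989.372 kW

1989.372 kW


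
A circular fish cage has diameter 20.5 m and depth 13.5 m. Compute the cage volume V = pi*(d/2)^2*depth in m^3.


r = d/2 = 20.5/2 = 10.25 m
Base area = pi*r^2 = pi*10.25^2 = 330.06358 m^2
Volume = 330.06358 * 13.5 = 4455.86 m^3

4455.86 m^3


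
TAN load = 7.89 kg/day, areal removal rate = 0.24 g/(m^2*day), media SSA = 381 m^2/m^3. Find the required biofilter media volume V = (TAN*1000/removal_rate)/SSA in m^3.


A = 7.89*1000 / 0.24 = 32875 m^2
V = 32875 / 381 = 86.2861

86.2861 m^3


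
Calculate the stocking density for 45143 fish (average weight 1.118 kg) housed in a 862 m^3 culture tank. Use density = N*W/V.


Total biomass = 45143 fish * 1.118 kg = 50469.874 kg
Density = total biomass / volume = 50469.874 / 862 = 58.5497 kg/m^3

58.5497 kg/m^3


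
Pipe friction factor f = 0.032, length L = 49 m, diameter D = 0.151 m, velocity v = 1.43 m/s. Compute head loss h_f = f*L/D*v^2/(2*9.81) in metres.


v^2 = 1.43^2 = 2.0449 m^2/s^2
L/D = 49/0.151 = 324.50331
h_f = f*(L/D)*v^2/(2g) = 0.032 * 324.50331 * 2.0449 / 19.62 = 1.08229 m

1.08229 m


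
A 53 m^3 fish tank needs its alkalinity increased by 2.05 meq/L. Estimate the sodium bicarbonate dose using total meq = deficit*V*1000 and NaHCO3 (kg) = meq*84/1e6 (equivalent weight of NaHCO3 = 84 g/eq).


Tank volume in L = 53 m^3 * 1000 = 53000 L
Total meq required = 2.05 meq/L * 53000 L = 108650 meq
NaHCO3 mass = 108650 meq * 84 mg/meq / 1e6 = 9.1266 kg

9.1266 kg


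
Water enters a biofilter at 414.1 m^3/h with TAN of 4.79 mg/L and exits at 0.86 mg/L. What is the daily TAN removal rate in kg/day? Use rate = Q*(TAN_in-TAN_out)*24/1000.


Concentration drop: TAN_in - TAN_out = 4.79 - 0.86 = 3.93 mg/L
Hourly TAN removed = Q * dTAN = 414.1 m^3/h * 3.93 mg/L = 1627.413 g/h  (m^3/h * mg/L = g/h)
Daily TAN removed = 1627.413 * 24 = 39057.912 g/day
Convert to kg/day: 39057.912 / 1000 = 39.057912 kg/day

39.057912 kg/day


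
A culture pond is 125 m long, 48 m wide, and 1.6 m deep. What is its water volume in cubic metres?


Base area = L * W = 125 * 48 = 6000 m^2
Volume = area * depth = 6000 * 1.6 = 9600 m^3

9600 m^3


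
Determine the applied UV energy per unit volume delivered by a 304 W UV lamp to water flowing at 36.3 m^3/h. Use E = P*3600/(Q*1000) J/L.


Energy delivered per hour = 304 W * 3600 s = 1094400 J/h
Volume treated per hour = 36.3 m^3/h * 1000 = 36300 L/h
dose = 1094400 / 36300 = 30.1488 J/L

30.1488 J/L


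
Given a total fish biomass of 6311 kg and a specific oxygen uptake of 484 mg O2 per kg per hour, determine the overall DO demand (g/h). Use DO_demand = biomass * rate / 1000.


Total O2 consumption (mg/h) = 6311 kg * 484 mg/(kg*h) = 3054524 mg/h
Convert to g/h: 3054524 / 1000 = 3054.524 g/h

3054.524 g/h


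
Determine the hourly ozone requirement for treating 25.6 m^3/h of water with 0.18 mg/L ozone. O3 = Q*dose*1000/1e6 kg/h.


O3 demand (mg/h) = Q * dose * 1000 = 25.6 * 0.18 * 1000 = 4608 mg/h
Convert mg to kg: 4608 / 1e6 = 0.004608 kg/h

0.004608 kg/h


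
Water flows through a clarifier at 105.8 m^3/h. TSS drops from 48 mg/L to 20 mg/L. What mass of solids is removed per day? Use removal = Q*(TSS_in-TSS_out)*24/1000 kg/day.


Concentration drop: TSS_in - TSS_out = 48 - 20 = 28 mg/L
Hourly solids removed = Q * dTSS = 105.8 m^3/h * 28 mg/L = 2962.4 g/h  (m^3/h * mg/L = g/h)
Daily solids removed = 2962.4 * 24 = 71097.6 g/day
Convert g to kg: 71097.6 / 1000 = 71.0976 kg/day

71.0976 kg/day


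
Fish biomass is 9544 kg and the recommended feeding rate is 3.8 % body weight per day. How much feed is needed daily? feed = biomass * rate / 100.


Feeding rate fraction = 3.8% / 100 = 0.038
Daily feed = 9544 kg * 0.038 = 362.672 kg/day

362.672 kg/day


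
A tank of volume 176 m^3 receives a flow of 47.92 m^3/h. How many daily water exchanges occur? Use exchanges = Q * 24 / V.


Daily flow volume = 47.92 m^3/h * 24 h = 1150.08 m^3/day
Exchanges = daily flow / tank volume = 1150.08 / 176 = 6.53455 exchanges/day

6.53455 exchanges/day


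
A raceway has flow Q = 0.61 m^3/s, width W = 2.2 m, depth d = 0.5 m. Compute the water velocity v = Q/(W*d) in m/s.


Cross-sectional area = W * d = 2.2 * 0.5 = 1.1 m^2
Velocity = Q / A = 0.61 / 1.1 = 0.554545 m/s

0.554545 m/s


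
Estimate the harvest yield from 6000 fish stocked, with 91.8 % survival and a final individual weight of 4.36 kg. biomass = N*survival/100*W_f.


Survivors = 6000 * 91.8/100 = 5508 fish
Harvest biomass = survivors * W_f = 5508 * 4.36 = 24014.88 kg

24014.88 kg


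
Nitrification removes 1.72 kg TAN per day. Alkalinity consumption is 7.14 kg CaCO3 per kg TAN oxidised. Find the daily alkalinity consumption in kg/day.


Alkalinity factor: 7.14 kg CaCO3 consumed per kg TAN nitrified
alk = 1.72 kg TAN * 7.14 = 12.2808 kg CaCO3/day

12.2808 kg CaCO3/day


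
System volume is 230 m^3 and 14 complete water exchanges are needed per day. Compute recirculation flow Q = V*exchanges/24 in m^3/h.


Daily recirculation volume = 230 m^3 * 14 = 3220 m^3/day
Flow rate Q = daily volume / 24 h = 3220 / 24 = 134.167 m^3/h

134.167 m^3/h


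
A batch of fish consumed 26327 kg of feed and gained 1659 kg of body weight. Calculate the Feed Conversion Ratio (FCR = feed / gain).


FCR = feed consumed / weight gained
FCR = 26327 kg / 1659 kg = 15.8692

15.8692


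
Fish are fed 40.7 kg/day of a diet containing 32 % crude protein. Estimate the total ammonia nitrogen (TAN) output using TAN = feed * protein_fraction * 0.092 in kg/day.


Protein in feed = 40.7 * 32/100 = 13.024 kg/day
TAN = protein * 0.092 = 13.024 * 0.092 = 1.198208 kg/day

1.198208 kg/day


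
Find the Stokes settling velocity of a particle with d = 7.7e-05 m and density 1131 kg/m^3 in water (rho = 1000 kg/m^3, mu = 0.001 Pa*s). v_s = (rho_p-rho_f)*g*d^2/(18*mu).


Density difference: rho_p - rho_f = 1131 - 1000 = 131 kg/m^3
d^2 = (7.7e-05)^2 = 5.929e-09 m^2
Numerator = (rho_p - rho_f) * g * d^2 = 131 * 9.81 * 5.929e-09 = 7.6194172e-06
Denominator = 18 * mu = 18 * 0.001 = 0.018
v_s = 7.6194172e-06 / 0.018 = 4.23301e-04 m/s
Check: Re = rho_f * v_s * d / mu = 1000 * 4.23301e-04 * 7.7e-05 / 0.001 = 0.0326 < 1, so Stokes' law applies.

4.23301e-04 m/s


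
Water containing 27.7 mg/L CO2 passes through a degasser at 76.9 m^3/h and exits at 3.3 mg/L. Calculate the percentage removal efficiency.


CO2_out / CO2_in = 3.3 / 27.7 = 0.11913357
Fraction remaining = 0.11913357
efficiency = (1 - 0.11913357) * 100 = 88.0866 %

88.0866 %


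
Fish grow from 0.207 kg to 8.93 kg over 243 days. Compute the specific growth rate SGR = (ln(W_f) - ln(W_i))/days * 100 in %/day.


ln(W_f) = ln(8.93) = 2.1894164
ln(W_i) = ln(0.207) = -1.5750365
ln(W_f) - ln(W_i) = 2.1894164 - -1.5750365 = 3.7644529
SGR = 3.7644529 / 243 * 100 = 1.54916 %/day

1.54916 %/day


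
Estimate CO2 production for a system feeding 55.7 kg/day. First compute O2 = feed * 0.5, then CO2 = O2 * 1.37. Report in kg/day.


O2 = 55.7 * 0.5 = 27.85
CO2 = 27.85 * 1.37 = 38.1545

38.1545 kg/day


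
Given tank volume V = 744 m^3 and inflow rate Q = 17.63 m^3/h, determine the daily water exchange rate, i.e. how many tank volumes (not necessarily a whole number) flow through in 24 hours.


Daily flow volume = 17.63 m^3/h * 24 h = 423.12 m^3/day
Exchanges = daily flow / tank volume = 423.12 / 744 = 0.56871 exchanges/day

0.56871 exchanges/day


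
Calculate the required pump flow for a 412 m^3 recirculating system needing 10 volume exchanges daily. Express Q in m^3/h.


Daily recirculation volume = 412 m^3 * 10 = 4120 m^3/day
Flow rate Q = daily volume / 24 h = 4120 / 24 = 171.667 m^3/h

171.667 m^3/h


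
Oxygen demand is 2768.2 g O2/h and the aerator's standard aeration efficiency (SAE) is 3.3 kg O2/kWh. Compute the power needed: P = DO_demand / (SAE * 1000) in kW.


SAE in g O2/kWh = 3.3 * 1000 = 3300 g/kWh
P = DO_demand / SAE_g = 2768.2 / 3300 = 0.838848 kW

0.838848 kW


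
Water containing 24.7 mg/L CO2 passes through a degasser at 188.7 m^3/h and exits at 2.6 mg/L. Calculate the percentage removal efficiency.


CO2_out / CO2_in = 2.6 / 24.7 = 0.10526316
Fraction remaining = 0.10526316
efficiency = (1 - 0.10526316) * 100 = 89.4737 %

89.4737 %


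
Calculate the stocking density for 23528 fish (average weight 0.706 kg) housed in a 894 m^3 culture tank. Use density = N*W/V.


Total biomass = 23528 fish * 0.706 kg = 16610.768 kg
Density = total biomass / volume = 16610.768 / 894 = 18.5803 kg/m^3

18.5803 kg/m^3


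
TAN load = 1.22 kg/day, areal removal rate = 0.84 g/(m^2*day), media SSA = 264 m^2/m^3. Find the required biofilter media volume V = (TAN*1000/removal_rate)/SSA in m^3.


A = 1.22*1000 / 0.84 = 1452.381 m^2
V = 1452.381 / 264 = 5.50144

5.50144 m^3
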